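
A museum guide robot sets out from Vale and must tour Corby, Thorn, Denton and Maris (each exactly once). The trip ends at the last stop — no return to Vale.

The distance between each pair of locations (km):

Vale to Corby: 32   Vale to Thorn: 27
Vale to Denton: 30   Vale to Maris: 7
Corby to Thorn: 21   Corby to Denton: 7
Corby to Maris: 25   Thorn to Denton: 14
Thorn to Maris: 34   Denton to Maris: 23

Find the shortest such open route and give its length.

There are 4! = 24 possible orderings.
Vale - Corby - Thorn - Denton - Maris: 32+21+14+23 = 90
Vale - Corby - Thorn - Maris - Denton: 32+21+34+23 = 110
Vale - Corby - Denton - Thorn - Maris: 32+7+14+34 = 87
Vale - Corby - Denton - Maris - Thorn: 32+7+23+34 = 96
Vale - Corby - Maris - Thorn - Denton: 32+25+34+14 = 105
Vale - Corby - Maris - Denton - Thorn: 32+25+23+14 = 94
Vale - Thorn - Corby - Denton - Maris: 27+21+7+23 = 78
Vale - Thorn - Corby - Maris - Denton: 27+21+25+23 = 96
Vale - Thorn - Denton - Corby - Maris: 27+14+7+25 = 73
Vale - Thorn - Denton - Maris - Corby: 27+14+23+25 = 89
Vale - Thorn - Maris - Corby - Denton: 27+34+25+7 = 93
Vale - Thorn - Maris - Denton - Corby: 27+34+23+7 = 91
Vale - Denton - Corby - Thorn - Maris: 30+7+21+34 = 92
Vale - Denton - Corby - Maris - Thorn: 30+7+25+34 = 96
… (10 more)
Vale - Maris - Corby - Denton - Thorn: 7+25+7+14 = 53  ← best
The minimum is 53.
One shortest path: Vale → Maris → Corby → Denton → Thorn.

Shortest open route: 53 km.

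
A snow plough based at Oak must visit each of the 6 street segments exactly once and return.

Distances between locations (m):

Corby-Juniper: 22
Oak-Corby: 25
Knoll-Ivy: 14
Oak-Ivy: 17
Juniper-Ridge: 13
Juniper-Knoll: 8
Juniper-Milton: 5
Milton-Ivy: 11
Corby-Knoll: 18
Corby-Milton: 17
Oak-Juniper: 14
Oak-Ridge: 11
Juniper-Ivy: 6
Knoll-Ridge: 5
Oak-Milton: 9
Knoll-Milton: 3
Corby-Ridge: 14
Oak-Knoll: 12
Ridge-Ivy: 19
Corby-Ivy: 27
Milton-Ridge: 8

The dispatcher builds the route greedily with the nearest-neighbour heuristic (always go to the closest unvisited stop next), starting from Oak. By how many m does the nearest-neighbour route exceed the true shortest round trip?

From Oak: Milton=9, Ridge=11, Knoll=12, Juniper=14, Ivy=17, Corby=25 → choose Milton (9).
From Milton: Knoll=3, Juniper=5, Ridge=8, Ivy=11, Corby=17 → choose Knoll (3).
From Knoll: Ridge=5, Juniper=8, Ivy=14, Corby=18 → choose Ridge (5).
From Ridge: Juniper=13, Corby=14, Ivy=19 → choose Juniper (13).
From Juniper: Ivy=6, Corby=22 → choose Ivy (6).
From Ivy: Corby=27 → choose Corby (27).
NN route Oak → Milton → Knoll → Ridge → Juniper → Ivy → Corby → Oak costs 88.
Optimal: Oak → Ridge → Corby → Knoll → Milton → Juniper → Ivy → Oak costs 74 (by enumerating all 360 distinct tours).
Excess = 88 − 74 = 14.

Excess over optimum: 14 m.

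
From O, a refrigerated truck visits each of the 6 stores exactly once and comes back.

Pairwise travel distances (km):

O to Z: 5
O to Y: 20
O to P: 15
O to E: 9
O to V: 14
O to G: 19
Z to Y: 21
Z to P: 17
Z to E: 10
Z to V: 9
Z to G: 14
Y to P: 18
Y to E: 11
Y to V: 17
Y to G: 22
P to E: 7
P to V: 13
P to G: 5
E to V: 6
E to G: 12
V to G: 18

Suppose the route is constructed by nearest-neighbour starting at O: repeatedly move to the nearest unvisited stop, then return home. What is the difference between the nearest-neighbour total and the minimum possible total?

The nearest-neighbour route is 1 km longer than optimal.

O: Z=5, E=9, V=14, P=15, G=19, Y=20 ⇒ Z
Z: V=9, E=10, G=14, P=17, Y=21 ⇒ V
V: E=6, P=13, Y=17, G=18 ⇒ E
E: P=7, Y=11, G=12 ⇒ P
P: G=5, Y=18 ⇒ G
G: Y=22 ⇒ Y
NN route O → Z → V → E → P → G → Y → O costs 74.
Optimal: O → Z → V → Y → E → P → G → O costs 73 (by enumerating all 360 distinct tours).
Excess = 74 − 73 = 1.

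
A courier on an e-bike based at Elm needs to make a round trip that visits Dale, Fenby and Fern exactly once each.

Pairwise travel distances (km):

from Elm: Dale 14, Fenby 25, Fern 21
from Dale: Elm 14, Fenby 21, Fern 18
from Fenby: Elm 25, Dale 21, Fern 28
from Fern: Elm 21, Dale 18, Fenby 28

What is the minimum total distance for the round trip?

With 3 stops there are 3!/2 = 3 distinct round trips (a route and its reverse cost the same).
Elm→Dale→Fenby→Fern→Elm: 14+21+28+21 = 84
Elm→Dale→Fern→Fenby→Elm: 14+18+28+25 = 85
Elm→Fenby→Dale→Fern→Elm: 25+21+18+21 = 85
The minimum is 84.
One optimal route: Elm → Dale → Fenby → Fern → Elm (or its reverse).

84 km — the shortest possible round trip.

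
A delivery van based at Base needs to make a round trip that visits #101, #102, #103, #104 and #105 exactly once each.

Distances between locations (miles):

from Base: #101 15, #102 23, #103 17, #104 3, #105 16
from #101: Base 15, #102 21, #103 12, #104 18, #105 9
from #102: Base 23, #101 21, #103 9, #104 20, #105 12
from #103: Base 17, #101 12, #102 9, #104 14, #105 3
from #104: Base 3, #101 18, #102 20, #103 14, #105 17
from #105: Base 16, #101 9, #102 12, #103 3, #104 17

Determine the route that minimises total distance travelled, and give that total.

Minimum total distance: 59 miles.

There are 60 distinct closed tours to check (reversals are equivalent).
Base - #101 - #102 - #103 - #104 - #105 - Base: 15+21+9+14+17+16 = 92
Base - #101 - #102 - #103 - #105 - #104 - Base: 15+21+9+3+17+3 = 68
Base - #101 - #102 - #104 - #103 - #105 - Base: 15+21+20+14+3+16 = 89
Base - #101 - #102 - #104 - #105 - #103 - Base: 15+21+20+17+3+17 = 93
Base - #101 - #102 - #105 - #103 - #104 - Base: 15+21+12+3+14+3 = 68
Base - #101 - #102 - #105 - #104 - #103 - Base: 15+21+12+17+14+17 = 96
Base - #101 - #103 - #102 - #104 - #105 - Base: 15+12+9+20+17+16 = 89
Base - #101 - #103 - #102 - #105 - #104 - Base: 15+12+9+12+17+3 = 68
Base - #101 - #103 - #104 - #102 - #105 - Base: 15+12+14+20+12+16 = 89
Base - #101 - #103 - #104 - #105 - #102 - Base: 15+12+14+17+12+23 = 93
Base - #101 - #103 - #105 - #102 - #104 - Base: 15+12+3+12+20+3 = 65
Base - #101 - #103 - #105 - #104 - #102 - Base: 15+12+3+17+20+23 = 90
Base - #101 - #104 - #102 - #103 - #105 - Base: 15+18+20+9+3+16 = 81
Base - #101 - #104 - #102 - #105 - #103 - Base: 15+18+20+12+3+17 = 85
… (46 more)
Base - #101 - #105 - #103 - #102 - #104 - Base: 15+9+3+9+20+3 = 59  ← best
The minimum is 59.
One optimal route: Base → #101 → #105 → #103 → #102 → #104 → Base (or its reverse).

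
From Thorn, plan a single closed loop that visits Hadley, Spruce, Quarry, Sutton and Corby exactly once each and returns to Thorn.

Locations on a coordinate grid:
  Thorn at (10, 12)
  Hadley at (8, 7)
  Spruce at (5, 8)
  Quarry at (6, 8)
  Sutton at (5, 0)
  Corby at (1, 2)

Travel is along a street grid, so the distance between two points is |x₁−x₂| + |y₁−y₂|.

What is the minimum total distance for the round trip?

Minimum total distance: 42.

With 5 stops there are 5!/2 = 60 distinct round trips (a route and its reverse cost the same).
Thorn-Hadley-Spruce-Quarry-Sutton-Corby-Thorn: 7+4+1+9+6+19 = 46
Thorn-Hadley-Spruce-Quarry-Corby-Sutton-Thorn: 7+4+1+11+6+17 = 46
Thorn-Hadley-Spruce-Sutton-Quarry-Corby-Thorn: 7+4+8+9+11+19 = 58
Thorn-Hadley-Spruce-Sutton-Corby-Quarry-Thorn: 7+4+8+6+11+8 = 44
Thorn-Hadley-Spruce-Corby-Quarry-Sutton-Thorn: 7+4+10+11+9+17 = 58
Thorn-Hadley-Spruce-Corby-Sutton-Quarry-Thorn: 7+4+10+6+9+8 = 44
Thorn-Hadley-Quarry-Spruce-Sutton-Corby-Thorn: 7+3+1+8+6+19 = 44
Thorn-Hadley-Quarry-Spruce-Corby-Sutton-Thorn: 7+3+1+10+6+17 = 44
Thorn-Hadley-Quarry-Sutton-Spruce-Corby-Thorn: 7+3+9+8+10+19 = 56
Thorn-Hadley-Quarry-Sutton-Corby-Spruce-Thorn: 7+3+9+6+10+9 = 44
Thorn-Hadley-Quarry-Corby-Spruce-Sutton-Thorn: 7+3+11+10+8+17 = 56
Thorn-Hadley-Quarry-Corby-Sutton-Spruce-Thorn: 7+3+11+6+8+9 = 44
Thorn-Hadley-Sutton-Spruce-Quarry-Corby-Thorn: 7+10+8+1+11+19 = 56
Thorn-Hadley-Sutton-Spruce-Corby-Quarry-Thorn: 7+10+8+10+11+8 = 54
… (46 more)
Thorn-Hadley-Sutton-Corby-Spruce-Quarry-Thorn: 7+10+6+10+1+8 = 42  ← best
The minimum is 42.
One optimal route: Thorn → Hadley → Sutton → Corby → Spruce → Quarry → Thorn (or its reverse).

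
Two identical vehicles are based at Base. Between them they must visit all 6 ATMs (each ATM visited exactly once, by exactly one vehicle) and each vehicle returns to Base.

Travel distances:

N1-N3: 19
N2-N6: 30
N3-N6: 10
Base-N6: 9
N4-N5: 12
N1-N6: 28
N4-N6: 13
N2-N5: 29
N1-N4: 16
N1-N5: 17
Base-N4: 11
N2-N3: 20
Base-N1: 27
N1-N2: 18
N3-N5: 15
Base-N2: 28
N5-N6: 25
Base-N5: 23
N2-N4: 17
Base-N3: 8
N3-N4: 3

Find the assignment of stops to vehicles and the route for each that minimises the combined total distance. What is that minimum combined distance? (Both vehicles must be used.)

There are 2^5 − 1 = 31 ways to divide the 6 stops into two non-empty groups. For each, the best each vehicle can do is its own shortest tour through its group:
  {N1} + {N2, N3, N4, N5, N6}: 54 + 91 = 145
  {N2} + {N1, N3, N4, N5, N6}: 56 + 77 = 133
  {N1, N2} + {N3, N4, N5, N6}: 73 + 57 = 130
  {N3} + {N1, N2, N4, N5, N6}: 16 + 97 = 113
  {N1, N3} + {N2, N4, N5, N6}: 54 + 91 = 145
  {N2, N3} + {N1, N4, N5, N6}: 56 + 77 = 133
  … (31 splits in total)
  {N1, N2, N3, N4, N5} + {N6}: 86 + 18 = 104  ← best
Best: vehicle 1 Base → N2 → N1 → N5 → N4 → N3 → Base = 86; vehicle 2 Base → N6 → Base = 18; combined 104.

Minimum combined distance: 104.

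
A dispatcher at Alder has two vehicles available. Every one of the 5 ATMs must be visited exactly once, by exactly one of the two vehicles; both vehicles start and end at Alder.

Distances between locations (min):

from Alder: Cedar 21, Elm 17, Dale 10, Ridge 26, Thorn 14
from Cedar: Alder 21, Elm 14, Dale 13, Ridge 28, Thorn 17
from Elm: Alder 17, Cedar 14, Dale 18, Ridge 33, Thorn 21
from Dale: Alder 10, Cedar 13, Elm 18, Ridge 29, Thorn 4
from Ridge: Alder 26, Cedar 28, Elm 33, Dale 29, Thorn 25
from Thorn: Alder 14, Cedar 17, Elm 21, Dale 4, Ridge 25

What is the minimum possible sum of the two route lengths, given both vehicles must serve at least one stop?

113 min — the smallest possible combined total.

Try each way of splitting the stops between the two vehicles (each non-empty) and, for each split, find the best tour for each vehicle:
  {Cedar} + {Elm, Dale, Ridge, Thorn}: 42 + 89 = 131
  {Elm} + {Cedar, Dale, Ridge, Thorn}: 34 + 85 = 119
  {Cedar, Elm} + {Dale, Ridge, Thorn}: 52 + 65 = 117
  {Dale} + {Cedar, Elm, Ridge, Thorn}: 20 + 98 = 118
  {Cedar, Dale} + {Elm, Ridge, Thorn}: 44 + 89 = 133
  {Elm, Dale} + {Cedar, Ridge, Thorn}: 45 + 85 = 130
  … (15 splits in total)
  {Cedar, Elm, Ridge} + {Dale, Thorn}: 85 + 28 = 113  ← best
Best: vehicle 1 Alder → Elm → Cedar → Ridge → Alder = 85; vehicle 2 Alder → Dale → Thorn → Alder = 28; combined 113.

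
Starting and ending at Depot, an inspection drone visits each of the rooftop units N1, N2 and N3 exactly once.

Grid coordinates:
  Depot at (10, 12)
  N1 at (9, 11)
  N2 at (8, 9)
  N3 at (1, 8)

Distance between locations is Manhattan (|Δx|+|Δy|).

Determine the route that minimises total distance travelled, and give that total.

Minimum total distance: 26.

With 3 stops there are 3!/2 = 3 distinct round trips (a route and its reverse cost the same).
Depot - N1 - N2 - N3 - Depot: 2+3+8+13 = 26
Depot - N1 - N3 - N2 - Depot: 2+11+8+5 = 26
Depot - N2 - N1 - N3 - Depot: 5+3+11+13 = 32
The minimum is 26.
One optimal route: Depot → N1 → N2 → N3 → Depot (or its reverse).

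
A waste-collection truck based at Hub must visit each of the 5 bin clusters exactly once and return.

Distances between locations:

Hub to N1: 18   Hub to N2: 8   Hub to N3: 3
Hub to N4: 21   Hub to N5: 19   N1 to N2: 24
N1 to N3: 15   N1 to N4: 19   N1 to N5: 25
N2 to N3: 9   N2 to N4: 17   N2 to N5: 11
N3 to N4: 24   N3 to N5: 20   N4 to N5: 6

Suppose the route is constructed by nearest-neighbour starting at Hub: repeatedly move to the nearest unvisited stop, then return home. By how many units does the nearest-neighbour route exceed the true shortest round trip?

Excess over optimum: 4.

Hub: N3=3, N2=8, N1=18, N5=19, N4=21 ⇒ N3
N3: N2=9, N1=15, N5=20, N4=24 ⇒ N2
N2: N5=11, N4=17, N1=24 ⇒ N5
N5: N4=6, N1=25 ⇒ N4
N4: N1=19 ⇒ N1
NN route Hub → N3 → N2 → N5 → N4 → N1 → Hub costs 66.
Optimal: Hub → N2 → N5 → N4 → N1 → N3 → Hub costs 62 (by enumerating all 60 distinct tours).
Excess = 66 − 62 = 4.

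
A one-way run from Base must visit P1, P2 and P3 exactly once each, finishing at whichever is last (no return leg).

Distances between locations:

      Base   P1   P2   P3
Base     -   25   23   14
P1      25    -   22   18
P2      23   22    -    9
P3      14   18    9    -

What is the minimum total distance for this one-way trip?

There are 3! = 6 possible orderings.
Base - P1 - P2 - P3: 25+22+9 = 56
Base - P1 - P3 - P2: 25+18+9 = 52
Base - P2 - P1 - P3: 23+22+18 = 63
Base - P2 - P3 - P1: 23+9+18 = 50
Base - P3 - P1 - P2: 14+18+22 = 54
Base - P3 - P2 - P1: 14+9+22 = 45
The minimum is 45.
One shortest path: Base → P3 → P2 → P1.

Shortest open route: 45.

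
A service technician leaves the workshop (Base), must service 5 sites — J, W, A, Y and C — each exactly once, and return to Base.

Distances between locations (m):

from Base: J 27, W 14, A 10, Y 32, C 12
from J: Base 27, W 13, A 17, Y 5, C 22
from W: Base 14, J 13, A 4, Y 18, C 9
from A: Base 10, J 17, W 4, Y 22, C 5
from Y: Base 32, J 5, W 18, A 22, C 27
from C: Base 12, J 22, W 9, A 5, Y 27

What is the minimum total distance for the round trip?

Base → J → W → A → Y → C → Base: 27+13+4+22+27+12 = 105
Base → J → W → A → C → Y → Base: 27+13+4+5+27+32 = 108
Base → J → W → Y → A → C → Base: 27+13+18+22+5+12 = 97
Base → J → W → Y → C → A → Base: 27+13+18+27+5+10 = 100
Base → J → W → C → A → Y → Base: 27+13+9+5+22+32 = 108
Base → J → W → C → Y → A → Base: 27+13+9+27+22+10 = 108
Base → J → A → W → Y → C → Base: 27+17+4+18+27+12 = 105
Base → J → A → W → C → Y → Base: 27+17+4+9+27+32 = 116
Base → J → A → Y → W → C → Base: 27+17+22+18+9+12 = 105
Base → J → A → Y → C → W → Base: 27+17+22+27+9+14 = 116
Base → J → A → C → W → Y → Base: 27+17+5+9+18+32 = 108
Base → J → A → C → Y → W → Base: 27+17+5+27+18+14 = 108
Base → J → Y → W → A → C → Base: 27+5+18+4+5+12 = 71
Base → J → Y → W → C → A → Base: 27+5+18+9+5+10 = 74
… (46 more)
The minimum is 71.
One optimal route: Base → J → Y → W → A → C → Base (or its reverse).

Minimum total distance: 71 m.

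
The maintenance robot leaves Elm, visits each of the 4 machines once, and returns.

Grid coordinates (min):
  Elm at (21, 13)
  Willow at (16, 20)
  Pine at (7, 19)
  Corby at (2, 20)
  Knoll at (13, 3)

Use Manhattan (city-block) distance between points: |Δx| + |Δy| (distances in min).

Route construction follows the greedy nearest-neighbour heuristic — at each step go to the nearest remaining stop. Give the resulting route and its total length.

Nearest-neighbour total = 74 min; route Elm → Willow → Pine → Corby → Knoll → Elm.

Elm → [Willow:12 / Knoll:18 / Pine:20 / Corby:26] → Willow (12)
Willow → [Pine:10 / Corby:14 / Knoll:20] → Pine (10)
Pine → [Corby:6 / Knoll:22] → Corby (6)
Corby → [Knoll:28] → Knoll (28)
Return Knoll→Elm: 18.
Total = 12 + 10 + 6 + 28 + 18 = 74.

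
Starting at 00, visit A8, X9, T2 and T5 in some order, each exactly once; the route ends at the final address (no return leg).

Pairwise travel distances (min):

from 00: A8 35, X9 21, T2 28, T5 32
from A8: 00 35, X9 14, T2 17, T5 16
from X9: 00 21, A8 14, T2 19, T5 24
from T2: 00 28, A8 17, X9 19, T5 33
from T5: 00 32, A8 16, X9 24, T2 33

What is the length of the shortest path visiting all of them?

There are 4! = 24 possible orderings.
00 → A8 → X9 → T2 → T5: 35+14+19+33 = 101
00 → A8 → X9 → T5 → T2: 35+14+24+33 = 106
00 → A8 → T2 → X9 → T5: 35+17+19+24 = 95
00 → A8 → T2 → T5 → X9: 35+17+33+24 = 109
00 → A8 → T5 → X9 → T2: 35+16+24+19 = 94
00 → A8 → T5 → T2 → X9: 35+16+33+19 = 103
00 → X9 → A8 → T2 → T5: 21+14+17+33 = 85
00 → X9 → A8 → T5 → T2: 21+14+16+33 = 84
00 → X9 → T2 → A8 → T5: 21+19+17+16 = 73
00 → X9 → T2 → T5 → A8: 21+19+33+16 = 89
00 → X9 → T5 → A8 → T2: 21+24+16+17 = 78
00 → X9 → T5 → T2 → A8: 21+24+33+17 = 95
00 → T2 → A8 → X9 → T5: 28+17+14+24 = 83
00 → T2 → A8 → T5 → X9: 28+17+16+24 = 85
… (10 more)
The minimum is 73.
One shortest path: 00 → X9 → T2 → A8 → T5.

Shortest open route: 73 min.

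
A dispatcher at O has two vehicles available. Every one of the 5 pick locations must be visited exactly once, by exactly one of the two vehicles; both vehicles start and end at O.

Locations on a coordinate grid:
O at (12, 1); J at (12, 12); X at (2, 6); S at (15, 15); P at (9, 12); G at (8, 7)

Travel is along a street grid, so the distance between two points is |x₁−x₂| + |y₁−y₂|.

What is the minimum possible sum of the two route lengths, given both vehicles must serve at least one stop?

Check every non-empty split of the stops between the two vehicles; for each half take its own optimal tour:
  {J} + {X, S, P, G}: 22 + 54 = 76
  {X} + {J, S, P, G}: 30 + 42 = 72
  {J, X} + {S, P, G}: 42 + 42 = 84
  {S} + {J, X, P, G}: 34 + 42 = 76
  {J, S} + {X, P, G}: 34 + 42 = 76
  {X, S} + {J, P, G}: 54 + 30 = 84
  … (15 splits in total)
Best: vehicle 1 O → X → O = 30; vehicle 2 O → J → S → P → G → O = 42; combined 72.

Minimum combined distance: 72.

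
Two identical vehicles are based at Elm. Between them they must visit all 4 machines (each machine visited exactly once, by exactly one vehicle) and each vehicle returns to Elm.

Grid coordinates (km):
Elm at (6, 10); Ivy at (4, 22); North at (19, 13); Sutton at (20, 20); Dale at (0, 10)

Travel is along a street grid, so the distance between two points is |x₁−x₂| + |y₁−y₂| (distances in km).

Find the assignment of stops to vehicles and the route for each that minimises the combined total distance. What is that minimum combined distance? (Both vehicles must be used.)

Try each way of splitting the stops between the two vehicles (each non-empty) and, for each split, find the best tour for each vehicle:
  {Ivy} + {North, Sutton, Dale}: 28 + 60 = 88
  {North} + {Ivy, Sutton, Dale}: 32 + 64 = 96
  {Ivy, North} + {Sutton, Dale}: 54 + 60 = 114
  {Sutton} + {Ivy, North, Dale}: 48 + 62 = 110
  {Ivy, Sutton} + {North, Dale}: 56 + 44 = 100
  {North, Sutton} + {Ivy, Dale}: 48 + 36 = 84
  … (7 splits in total)
  {Ivy, North, Sutton} + {Dale}: 56 + 12 = 68  ← best
Best: vehicle 1 Elm → Ivy → Sutton → North → Elm = 56; vehicle 2 Elm → Dale → Elm = 12; combined 68.

68 km — the smallest possible combined total.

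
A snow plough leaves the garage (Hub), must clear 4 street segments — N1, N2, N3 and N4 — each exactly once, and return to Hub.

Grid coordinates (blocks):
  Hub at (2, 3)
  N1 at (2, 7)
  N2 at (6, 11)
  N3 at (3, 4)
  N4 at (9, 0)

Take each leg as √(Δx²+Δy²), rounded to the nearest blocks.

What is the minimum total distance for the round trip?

Shortest round trip = 29 blocks.

Hub → N1 → N2 → N3 → N4 → Hub: 4+6+8+7+8 = 33
Hub → N1 → N2 → N4 → N3 → Hub: 4+6+11+7+1 = 29
Hub → N1 → N3 → N2 → N4 → Hub: 4+3+8+11+8 = 34
Hub → N1 → N3 → N4 → N2 → Hub: 4+3+7+11+9 = 34
Hub → N1 → N4 → N2 → N3 → Hub: 4+10+11+8+1 = 34
Hub → N1 → N4 → N3 → N2 → Hub: 4+10+7+8+9 = 38
Hub → N2 → N1 → N3 → N4 → Hub: 9+6+3+7+8 = 33
Hub → N2 → N1 → N4 → N3 → Hub: 9+6+10+7+1 = 33
Hub → N2 → N3 → N1 → N4 → Hub: 9+8+3+10+8 = 38
Hub → N2 → N4 → N1 → N3 → Hub: 9+11+10+3+1 = 34
Hub → N3 → N1 → N2 → N4 → Hub: 1+3+6+11+8 = 29
Hub → N3 → N2 → N1 → N4 → Hub: 1+8+6+10+8 = 33
The minimum is 29.
One optimal route: Hub → N1 → N2 → N4 → N3 → Hub (or its reverse).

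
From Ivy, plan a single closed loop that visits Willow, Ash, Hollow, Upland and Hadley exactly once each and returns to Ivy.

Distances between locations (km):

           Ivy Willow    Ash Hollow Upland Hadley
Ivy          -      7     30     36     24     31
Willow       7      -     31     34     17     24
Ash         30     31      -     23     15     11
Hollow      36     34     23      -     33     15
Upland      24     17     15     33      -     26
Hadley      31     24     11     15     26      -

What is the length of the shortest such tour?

Minimum total distance: 101 km.

With 5 stops there are 5!/2 = 60 distinct round trips (a route and its reverse cost the same).
Ivy→Willow→Ash→Hollow→Upland→Hadley→Ivy: 7+31+23+33+26+31 = 151
Ivy→Willow→Ash→Hollow→Hadley→Upland→Ivy: 7+31+23+15+26+24 = 126
Ivy→Willow→Ash→Upland→Hollow→Hadley→Ivy: 7+31+15+33+15+31 = 132
Ivy→Willow→Ash→Upland→Hadley→Hollow→Ivy: 7+31+15+26+15+36 = 130
Ivy→Willow→Ash→Hadley→Hollow→Upland→Ivy: 7+31+11+15+33+24 = 121
Ivy→Willow→Ash→Hadley→Upland→Hollow→Ivy: 7+31+11+26+33+36 = 144
Ivy→Willow→Hollow→Ash→Upland→Hadley→Ivy: 7+34+23+15+26+31 = 136
Ivy→Willow→Hollow→Ash→Hadley→Upland→Ivy: 7+34+23+11+26+24 = 125
Ivy→Willow→Hollow→Upland→Ash→Hadley→Ivy: 7+34+33+15+11+31 = 131
Ivy→Willow→Hollow→Upland→Hadley→Ash→Ivy: 7+34+33+26+11+30 = 141
Ivy→Willow→Hollow→Hadley→Ash→Upland→Ivy: 7+34+15+11+15+24 = 106
Ivy→Willow→Hollow→Hadley→Upland→Ash→Ivy: 7+34+15+26+15+30 = 127
Ivy→Willow→Upland→Ash→Hollow→Hadley→Ivy: 7+17+15+23+15+31 = 108
Ivy→Willow→Upland→Ash→Hadley→Hollow→Ivy: 7+17+15+11+15+36 = 101
… (46 more)
The minimum is 101.
One optimal route: Ivy → Willow → Upland → Ash → Hadley → Hollow → Ivy (or its reverse).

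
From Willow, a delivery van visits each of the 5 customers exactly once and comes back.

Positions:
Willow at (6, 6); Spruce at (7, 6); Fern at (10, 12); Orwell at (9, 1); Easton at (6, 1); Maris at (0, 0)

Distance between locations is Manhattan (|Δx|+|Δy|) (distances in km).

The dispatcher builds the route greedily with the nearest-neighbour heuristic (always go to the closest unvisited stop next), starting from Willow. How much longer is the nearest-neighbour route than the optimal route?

From Willow: Spruce=1, Easton=5, Orwell=8, Fern=10, Maris=12 → choose Spruce (1).
From Spruce: Easton=6, Orwell=7, Fern=9, Maris=13 → choose Easton (6).
From Easton: Orwell=3, Maris=7, Fern=15 → choose Orwell (3).
From Orwell: Maris=10, Fern=12 → choose Maris (10).
From Maris: Fern=22 → choose Fern (22).
NN route Willow → Spruce → Easton → Orwell → Maris → Fern → Willow costs 52.
Optimal: Willow → Spruce → Fern → Orwell → Easton → Maris → Willow costs 44 (by enumerating all 60 distinct tours).
Excess = 52 − 44 = 8.

The nearest-neighbour route is 8 km longer than optimal.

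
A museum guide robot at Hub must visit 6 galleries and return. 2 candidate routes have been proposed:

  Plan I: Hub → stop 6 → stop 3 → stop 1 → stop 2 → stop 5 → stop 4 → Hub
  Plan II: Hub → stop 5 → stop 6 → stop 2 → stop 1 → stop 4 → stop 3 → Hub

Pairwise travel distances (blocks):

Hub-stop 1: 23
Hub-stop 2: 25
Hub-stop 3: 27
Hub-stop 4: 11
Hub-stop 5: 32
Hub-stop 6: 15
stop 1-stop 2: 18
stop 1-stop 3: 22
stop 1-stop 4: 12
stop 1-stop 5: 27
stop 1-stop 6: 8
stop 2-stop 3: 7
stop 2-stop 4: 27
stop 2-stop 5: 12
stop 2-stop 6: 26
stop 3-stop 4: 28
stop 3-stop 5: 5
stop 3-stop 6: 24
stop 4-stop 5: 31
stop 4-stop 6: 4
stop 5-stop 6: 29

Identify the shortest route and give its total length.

Shortest is Plan I, total 133 blocks.

Plan I: 15 + 24 + 22 + 18 + 12 + 31 + 11 = 133
Plan II: 32 + 29 + 26 + 18 + 12 + 28 + 27 = 172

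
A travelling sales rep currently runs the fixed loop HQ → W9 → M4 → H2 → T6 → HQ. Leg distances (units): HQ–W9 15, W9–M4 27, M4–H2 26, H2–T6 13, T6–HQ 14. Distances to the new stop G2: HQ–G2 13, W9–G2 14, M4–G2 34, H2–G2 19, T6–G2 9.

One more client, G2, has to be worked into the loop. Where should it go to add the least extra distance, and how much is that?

Adding 8 by placing G2 on the T6–HQ leg.

Insertion cost between consecutive stops i–j is d(i,G2) + d(G2,j) − d(i,j):
  between HQ and W9: 13 + 14 − 15 = 12
  between W9 and M4: 14 + 34 − 27 = 21
  between M4 and H2: 34 + 19 − 26 = 27
  between H2 and T6: 19 + 9 − 13 = 15
  between T6 and HQ: 9 + 13 − 14 = 8
Cheapest insertion is between T6 and HQ, adding 8.
New total = 95 + 8 = 103.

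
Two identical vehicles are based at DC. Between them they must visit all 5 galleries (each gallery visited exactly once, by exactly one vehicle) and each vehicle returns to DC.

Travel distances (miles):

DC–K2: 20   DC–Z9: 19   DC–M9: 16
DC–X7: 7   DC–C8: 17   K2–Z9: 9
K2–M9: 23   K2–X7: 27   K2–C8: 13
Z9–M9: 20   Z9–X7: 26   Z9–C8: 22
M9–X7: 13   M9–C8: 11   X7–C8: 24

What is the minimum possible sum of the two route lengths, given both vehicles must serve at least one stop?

Try each way of splitting the stops between the two vehicles (each non-empty) and, for each split, find the best tour for each vehicle:
  {K2} + {Z9, M9, X7, C8}: 40 + 72 = 112
  {Z9} + {K2, M9, X7, C8}: 38 + 64 = 102
  {K2, Z9} + {M9, X7, C8}: 48 + 48 = 96
  {M9} + {K2, Z9, X7, C8}: 32 + 72 = 104
  {K2, M9} + {Z9, X7, C8}: 59 + 72 = 131
  {Z9, M9} + {K2, X7, C8}: 55 + 64 = 119
  … (15 splits in total)
  {X7} + {K2, Z9, M9, C8}: 14 + 68 = 82  ← best
Best: vehicle 1 DC → X7 → DC = 14; vehicle 2 DC → Z9 → K2 → C8 → M9 → DC = 68; combined 82.

82 miles — the smallest possible combined total.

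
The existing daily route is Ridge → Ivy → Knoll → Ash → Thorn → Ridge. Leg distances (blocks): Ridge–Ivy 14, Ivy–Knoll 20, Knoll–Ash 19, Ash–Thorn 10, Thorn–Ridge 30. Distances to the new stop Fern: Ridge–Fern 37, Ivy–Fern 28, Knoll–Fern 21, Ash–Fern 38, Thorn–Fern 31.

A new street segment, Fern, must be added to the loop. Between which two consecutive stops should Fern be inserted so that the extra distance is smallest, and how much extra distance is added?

Insertion cost between consecutive stops i–j is d(i,Fern) + d(Fern,j) − d(i,j):
  between Ridge and Ivy: 37 + 28 − 14 = 51
  between Ivy and Knoll: 28 + 21 − 20 = 29
  between Knoll and Ash: 21 + 38 − 19 = 40
  between Ash and Thorn: 38 + 31 − 10 = 59
  between Thorn and Ridge: 31 + 37 − 30 = 38
Cheapest insertion is between Ivy and Knoll, adding 29.
New total = 93 + 29 = 122.

Minimum extra distance: 29 blocks, inserting Fern between Ivy and Knoll.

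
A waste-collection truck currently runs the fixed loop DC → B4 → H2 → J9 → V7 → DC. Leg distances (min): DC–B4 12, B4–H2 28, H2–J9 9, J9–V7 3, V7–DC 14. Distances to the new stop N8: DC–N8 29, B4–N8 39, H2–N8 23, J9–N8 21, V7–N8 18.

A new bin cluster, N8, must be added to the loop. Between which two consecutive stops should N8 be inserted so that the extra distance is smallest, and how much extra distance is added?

Insertion cost between consecutive stops i–j is d(i,N8) + d(N8,j) − d(i,j):
  between DC and B4: 29 + 39 − 12 = 56
  between B4 and H2: 39 + 23 − 28 = 34
  between H2 and J9: 23 + 21 − 9 = 35
  between J9 and V7: 21 + 18 − 3 = 36
  between V7 and DC: 18 + 29 − 14 = 33
Cheapest insertion is between V7 and DC, adding 33.
New total = 66 + 33 = 99.

Adding 33 min by placing N8 on the V7–DC leg.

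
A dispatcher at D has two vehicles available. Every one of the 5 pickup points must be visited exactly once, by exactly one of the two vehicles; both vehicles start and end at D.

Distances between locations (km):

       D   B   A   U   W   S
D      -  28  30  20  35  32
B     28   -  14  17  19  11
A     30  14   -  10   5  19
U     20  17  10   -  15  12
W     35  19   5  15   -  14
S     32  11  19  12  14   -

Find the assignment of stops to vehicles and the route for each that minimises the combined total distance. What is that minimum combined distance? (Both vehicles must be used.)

Try each way of splitting the stops between the two vehicles (each non-empty) and, for each split, find the best tour for each vehicle:
  {B} + {A, U, W, S}: 56 + 81 = 137
  {A} + {B, U, W, S}: 60 + 88 = 148
  {B, A} + {U, W, S}: 72 + 81 = 153
  {U} + {B, A, W, S}: 40 + 88 = 128
  {B, U} + {A, W, S}: 65 + 81 = 146
  {A, U} + {B, W, S}: 60 + 88 = 148
  … (15 splits in total)
Best: vehicle 1 D → U → D = 40; vehicle 2 D → B → S → W → A → D = 88; combined 128.

128 km — the smallest possible combined total.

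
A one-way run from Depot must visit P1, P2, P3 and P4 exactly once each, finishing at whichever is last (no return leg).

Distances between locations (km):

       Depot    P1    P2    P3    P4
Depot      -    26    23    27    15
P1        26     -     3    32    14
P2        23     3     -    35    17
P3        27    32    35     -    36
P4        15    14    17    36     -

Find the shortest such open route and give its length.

There are 4! = 24 possible orderings.
Depot → P1 → P2 → P3 → P4: 26+3+35+36 = 100
Depot → P1 → P2 → P4 → P3: 26+3+17+36 = 82
Depot → P1 → P3 → P2 → P4: 26+32+35+17 = 110
Depot → P1 → P3 → P4 → P2: 26+32+36+17 = 111
Depot → P1 → P4 → P2 → P3: 26+14+17+35 = 92
Depot → P1 → P4 → P3 → P2: 26+14+36+35 = 111
Depot → P2 → P1 → P3 → P4: 23+3+32+36 = 94
Depot → P2 → P1 → P4 → P3: 23+3+14+36 = 76
Depot → P2 → P3 → P1 → P4: 23+35+32+14 = 104
Depot → P2 → P3 → P4 → P1: 23+35+36+14 = 108
Depot → P2 → P4 → P1 → P3: 23+17+14+32 = 86
Depot → P2 → P4 → P3 → P1: 23+17+36+32 = 108
Depot → P3 → P1 → P2 → P4: 27+32+3+17 = 79
Depot → P3 → P1 → P4 → P2: 27+32+14+17 = 90
… (10 more)
Depot → P4 → P1 → P2 → P3: 15+14+3+35 = 67  ← best
The minimum is 67.
One shortest path: Depot → P4 → P1 → P2 → P3.

Minimum one-way distance = 67 km.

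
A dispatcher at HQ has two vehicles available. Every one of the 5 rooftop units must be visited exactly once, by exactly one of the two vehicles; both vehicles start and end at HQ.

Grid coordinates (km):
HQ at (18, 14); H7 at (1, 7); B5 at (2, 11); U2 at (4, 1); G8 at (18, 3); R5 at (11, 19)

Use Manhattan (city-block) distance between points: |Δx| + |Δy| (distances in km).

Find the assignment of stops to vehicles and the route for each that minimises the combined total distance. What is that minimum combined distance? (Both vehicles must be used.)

Try each way of splitting the stops between the two vehicles (each non-empty) and, for each split, find the best tour for each vehicle:
  {H7} + {B5, U2, G8, R5}: 48 + 68 = 116
  {B5} + {H7, U2, G8, R5}: 38 + 70 = 108
  {H7, B5} + {U2, G8, R5}: 48 + 64 = 112
  {U2} + {H7, B5, G8, R5}: 54 + 66 = 120
  {H7, U2} + {B5, G8, R5}: 60 + 64 = 124
  {B5, U2} + {H7, G8, R5}: 58 + 66 = 124
  … (15 splits in total)
  {H7, B5, U2, G8} + {R5}: 60 + 24 = 84  ← best
Best: vehicle 1 HQ → B5 → H7 → U2 → G8 → HQ = 60; vehicle 2 HQ → R5 → HQ = 24; combined 84.

84 km — the smallest possible combined total.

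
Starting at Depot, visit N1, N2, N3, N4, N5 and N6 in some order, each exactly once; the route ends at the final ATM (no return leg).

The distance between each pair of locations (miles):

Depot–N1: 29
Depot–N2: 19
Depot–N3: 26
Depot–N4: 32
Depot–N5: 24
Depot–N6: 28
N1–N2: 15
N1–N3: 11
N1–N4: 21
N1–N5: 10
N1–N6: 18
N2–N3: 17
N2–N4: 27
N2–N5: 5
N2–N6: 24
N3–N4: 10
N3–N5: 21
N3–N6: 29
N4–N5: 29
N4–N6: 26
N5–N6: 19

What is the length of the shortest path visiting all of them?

Minimum one-way distance = 81 miles.

There are 6! = 720 possible orderings.
Depot → N1 → N2 → N3 → N4 → N5 → N6: 29+15+17+10+29+19 = 119
Depot → N1 → N2 → N3 → N4 → N6 → N5: 29+15+17+10+26+19 = 116
Depot → N1 → N2 → N3 → N5 → N4 → N6: 29+15+17+21+29+26 = 137
Depot → N1 → N2 → N3 → N5 → N6 → N4: 29+15+17+21+19+26 = 127
Depot → N1 → N2 → N3 → N6 → N4 → N5: 29+15+17+29+26+29 = 145
Depot → N1 → N2 → N3 → N6 → N5 → N4: 29+15+17+29+19+29 = 138
Depot → N1 → N2 → N4 → N3 → N5 → N6: 29+15+27+10+21+19 = 121
Depot → N1 → N2 → N4 → N3 → N6 → N5: 29+15+27+10+29+19 = 129
… (712 more)
Depot → N2 → N5 → N1 → N3 → N4 → N6: 19+5+10+11+10+26 = 81  ← best
The minimum is 81.
One shortest path: Depot → N2 → N5 → N1 → N3 → N4 → N6.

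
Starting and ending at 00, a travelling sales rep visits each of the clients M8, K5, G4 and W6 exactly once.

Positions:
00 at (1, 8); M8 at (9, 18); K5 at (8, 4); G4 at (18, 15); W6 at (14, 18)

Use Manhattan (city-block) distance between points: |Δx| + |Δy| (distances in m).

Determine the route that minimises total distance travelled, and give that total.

00 → M8 → K5 → G4 → W6 → 00: 18+15+21+7+23 = 84
00 → M8 → K5 → W6 → G4 → 00: 18+15+20+7+24 = 84
00 → M8 → G4 → K5 → W6 → 00: 18+12+21+20+23 = 94
00 → M8 → G4 → W6 → K5 → 00: 18+12+7+20+11 = 68
00 → M8 → W6 → K5 → G4 → 00: 18+5+20+21+24 = 88
00 → M8 → W6 → G4 → K5 → 00: 18+5+7+21+11 = 62
00 → K5 → M8 → G4 → W6 → 00: 11+15+12+7+23 = 68
00 → K5 → M8 → W6 → G4 → 00: 11+15+5+7+24 = 62
00 → K5 → G4 → M8 → W6 → 00: 11+21+12+5+23 = 72
00 → K5 → W6 → M8 → G4 → 00: 11+20+5+12+24 = 72
00 → G4 → M8 → K5 → W6 → 00: 24+12+15+20+23 = 94
00 → G4 → K5 → M8 → W6 → 00: 24+21+15+5+23 = 88
The minimum is 62.
One optimal route: 00 → M8 → W6 → G4 → K5 → 00 (or its reverse).

Shortest round trip = 62 m.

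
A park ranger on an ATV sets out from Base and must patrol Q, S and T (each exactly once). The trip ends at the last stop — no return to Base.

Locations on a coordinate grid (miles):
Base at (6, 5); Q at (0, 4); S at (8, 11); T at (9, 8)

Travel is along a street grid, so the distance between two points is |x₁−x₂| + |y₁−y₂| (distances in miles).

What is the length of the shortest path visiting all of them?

There are 3! = 6 possible orderings.
Base→Q→S→T: 7+15+4 = 26
Base→Q→T→S: 7+13+4 = 24
Base→S→Q→T: 8+15+13 = 36
Base→S→T→Q: 8+4+13 = 25
Base→T→Q→S: 6+13+15 = 34
Base→T→S→Q: 6+4+15 = 25
The minimum is 24.
One shortest path: Base → Q → T → S.

24 miles — the minimum one-way total.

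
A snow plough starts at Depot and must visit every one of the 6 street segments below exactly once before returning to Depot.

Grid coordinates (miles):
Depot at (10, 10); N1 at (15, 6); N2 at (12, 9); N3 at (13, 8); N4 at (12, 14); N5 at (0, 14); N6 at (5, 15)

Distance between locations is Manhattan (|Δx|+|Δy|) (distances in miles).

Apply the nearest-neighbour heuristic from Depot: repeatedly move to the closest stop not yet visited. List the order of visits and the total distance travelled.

From Depot: distances to unvisited — N2=3, N3=5, N4=6, N1=9, N6=10, N5=14. Nearest is N2 (3).
From N2: distances to unvisited — N3=2, N4=5, N1=6, N6=13, N5=17. Nearest is N3 (2).
From N3: distances to unvisited — N1=4, N4=7, N6=15, N5=19. Nearest is N1 (4).
From N1: distances to unvisited — N4=11, N6=19, N5=23. Nearest is N4 (11).
From N4: distances to unvisited — N6=8, N5=12. Nearest is N6 (8).
From N6: distances to unvisited — N5=6. Nearest is N5 (6).
Return N5→Depot: 14.
Total = 3 + 2 + 4 + 11 + 8 + 6 + 14 = 48.

Nearest-neighbour total = 48 miles; route Depot → N2 → N3 → N1 → N4 → N6 → N5 → Depot.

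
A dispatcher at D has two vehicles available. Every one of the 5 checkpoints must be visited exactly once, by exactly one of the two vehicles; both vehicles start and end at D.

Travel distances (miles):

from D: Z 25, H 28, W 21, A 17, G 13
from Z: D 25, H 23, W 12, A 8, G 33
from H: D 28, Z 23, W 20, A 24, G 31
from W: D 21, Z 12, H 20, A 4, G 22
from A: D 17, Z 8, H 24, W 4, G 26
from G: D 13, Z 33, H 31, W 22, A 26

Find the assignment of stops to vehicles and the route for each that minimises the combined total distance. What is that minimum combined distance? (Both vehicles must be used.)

Minimum combined distance: 110 miles.

Check every non-empty split of the stops between the two vehicles; for each half take its own optimal tour:
  {Z} + {H, W, A, G}: 50 + 85 = 135
  {H} + {Z, W, A, G}: 56 + 72 = 128
  {Z, H} + {W, A, G}: 76 + 56 = 132
  {W} + {Z, H, A, G}: 42 + 92 = 134
  {Z, W} + {H, A, G}: 58 + 85 = 143
  {H, W} + {Z, A, G}: 69 + 71 = 140
  … (15 splits in total)
  {Z, H, W, A} + {G}: 84 + 26 = 110  ← best
Best: vehicle 1 D → H → Z → W → A → D = 84; vehicle 2 D → G → D = 26; combined 110.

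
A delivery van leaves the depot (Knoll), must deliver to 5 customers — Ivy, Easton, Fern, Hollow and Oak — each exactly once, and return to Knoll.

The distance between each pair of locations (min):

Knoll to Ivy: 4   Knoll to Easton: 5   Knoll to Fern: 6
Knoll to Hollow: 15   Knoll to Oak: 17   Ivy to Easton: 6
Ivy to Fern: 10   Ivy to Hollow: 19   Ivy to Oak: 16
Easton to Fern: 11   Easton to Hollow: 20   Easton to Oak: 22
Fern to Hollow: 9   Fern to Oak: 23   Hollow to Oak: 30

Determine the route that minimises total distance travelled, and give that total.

Minimum total distance: 72 min.

There are 60 distinct closed tours to check (reversals are equivalent).
Knoll → Ivy → Easton → Fern → Hollow → Oak → Knoll: 4+6+11+9+30+17 = 77
Knoll → Ivy → Easton → Fern → Oak → Hollow → Knoll: 4+6+11+23+30+15 = 89
Knoll → Ivy → Easton → Hollow → Fern → Oak → Knoll: 4+6+20+9+23+17 = 79
Knoll → Ivy → Easton → Hollow → Oak → Fern → Knoll: 4+6+20+30+23+6 = 89
Knoll → Ivy → Easton → Oak → Fern → Hollow → Knoll: 4+6+22+23+9+15 = 79
Knoll → Ivy → Easton → Oak → Hollow → Fern → Knoll: 4+6+22+30+9+6 = 77
Knoll → Ivy → Fern → Easton → Hollow → Oak → Knoll: 4+10+11+20+30+17 = 92
Knoll → Ivy → Fern → Easton → Oak → Hollow → Knoll: 4+10+11+22+30+15 = 92
Knoll → Ivy → Fern → Hollow → Easton → Oak → Knoll: 4+10+9+20+22+17 = 82
Knoll → Ivy → Fern → Hollow → Oak → Easton → Knoll: 4+10+9+30+22+5 = 80
Knoll → Ivy → Fern → Oak → Easton → Hollow → Knoll: 4+10+23+22+20+15 = 94
Knoll → Ivy → Fern → Oak → Hollow → Easton → Knoll: 4+10+23+30+20+5 = 92
Knoll → Ivy → Hollow → Easton → Fern → Oak → Knoll: 4+19+20+11+23+17 = 94
Knoll → Ivy → Hollow → Easton → Oak → Fern → Knoll: 4+19+20+22+23+6 = 94
… (46 more)
Knoll → Easton → Ivy → Oak → Hollow → Fern → Knoll: 5+6+16+30+9+6 = 72  ← best
The minimum is 72.
One optimal route: Knoll → Easton → Ivy → Oak → Hollow → Fern → Knoll (or its reverse).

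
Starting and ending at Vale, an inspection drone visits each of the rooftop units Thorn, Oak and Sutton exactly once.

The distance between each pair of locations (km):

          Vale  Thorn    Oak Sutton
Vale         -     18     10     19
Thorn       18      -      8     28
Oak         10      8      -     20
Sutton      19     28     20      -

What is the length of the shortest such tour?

There are 3 distinct closed tours to check (reversals are equivalent).
Vale→Thorn→Oak→Sutton→Vale: 18+8+20+19 = 65
Vale→Thorn→Sutton→Oak→Vale: 18+28+20+10 = 76
Vale→Oak→Thorn→Sutton→Vale: 10+8+28+19 = 65
The minimum is 65.
One optimal route: Vale → Thorn → Oak → Sutton → Vale (or its reverse).

65 km — the shortest possible round trip.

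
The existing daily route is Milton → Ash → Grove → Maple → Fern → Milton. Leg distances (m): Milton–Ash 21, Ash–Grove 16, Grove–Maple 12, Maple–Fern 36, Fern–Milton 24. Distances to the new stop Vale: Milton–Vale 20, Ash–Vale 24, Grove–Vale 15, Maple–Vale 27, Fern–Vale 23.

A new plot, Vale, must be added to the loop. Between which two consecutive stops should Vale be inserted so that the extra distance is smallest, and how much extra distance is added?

Insertion cost between consecutive stops i–j is d(i,Vale) + d(Vale,j) − d(i,j):
  between Milton and Ash: 20 + 24 − 21 = 23
  between Ash and Grove: 24 + 15 − 16 = 23
  between Grove and Maple: 15 + 27 − 12 = 30
  between Maple and Fern: 27 + 23 − 36 = 14
  between Fern and Milton: 23 + 20 − 24 = 19
Cheapest insertion is between Maple and Fern, adding 14.
New total = 109 + 14 = 123.

Adding 14 m by placing Vale on the Maple–Fern leg.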